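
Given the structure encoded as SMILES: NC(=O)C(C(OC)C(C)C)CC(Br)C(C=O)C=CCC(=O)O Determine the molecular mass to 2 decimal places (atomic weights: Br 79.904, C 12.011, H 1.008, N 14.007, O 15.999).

378.26 g/mol

First, the molecular formula is C15H24BrNO5 (counting implicit H from valence).
  Br: 1 × 79.904 = 79.904
  C: 15 × 12.011 = 180.165
  H: 24 × 1.008 = 24.192
  N: 1 × 14.007 = 14.007
  O: 5 × 15.999 = 79.995
Sum: 1×79.904 + 15×12.011 + 24×1.008 + 1×14.007 + 5×15.999 = 378.263 → 378.26 g/mol.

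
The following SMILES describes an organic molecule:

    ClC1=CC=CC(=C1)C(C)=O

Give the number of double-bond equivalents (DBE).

5

Degree of unsaturation = (number of rings) + (number of π bonds).
Ring closures in the SMILES: 1.
π bonds: 4 double bonds (each 1 DoU) → 4 DoU from unsaturation.
Total DoU = 1 + 4 = 5.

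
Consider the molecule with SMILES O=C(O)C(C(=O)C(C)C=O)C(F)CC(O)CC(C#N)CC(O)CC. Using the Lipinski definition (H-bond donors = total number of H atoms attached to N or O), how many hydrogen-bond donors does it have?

Donors: find every N or O and count the H atoms it carries.
  atom 1 (O): bond orders sum to 2 → 0 H
  atom 3 (O): bond orders sum to 1 → 1 H
  atom 6 (O): bond orders sum to 2 → 0 H
  atom 10 (O): bond orders sum to 2 → 0 H
  atom 15 (O): bond orders sum to 1 → 1 H
  atom 19 (N): bond orders sum to 3 → 0 H
  atom 22 (O): bond orders sum to 1 → 1 H
Lipinski HBD = 3.

3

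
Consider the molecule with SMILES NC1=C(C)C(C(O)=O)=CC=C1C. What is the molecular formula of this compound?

C9H11NO2

Walk through each heavy atom and fill implicit hydrogens from standard valence (C 4, N 3, O 2, S 2, halogen 1):
  atom 1: N, bond orders sum to 1 (valence 3) → 2 H
  atom 2: C, bond orders sum to 4 (valence 4) → 0 H
  atom 3: C, bond orders sum to 4 (valence 4) → 0 H
  atom 4: C, bond orders sum to 1 (valence 4) → 3 H
  atom 5: C, bond orders sum to 4 (valence 4) → 0 H
  atom 6: C, bond orders sum to 4 (valence 4) → 0 H
  atom 7: O, bond orders sum to 1 (valence 2) → 1 H
  atom 8: O, bond orders sum to 2 (valence 2) → 0 H
  atom 9: C, bond orders sum to 3 (valence 4) → 1 H
  atom 10: C, bond orders sum to 3 (valence 4) → 1 H
  atom 11: C, bond orders sum to 4 (valence 4) → 0 H
  atom 12: C, bond orders sum to 1 (valence 4) → 3 H
Totals → C:9, H:11, N:1, O:2.
In Hill order: C9H11NO2.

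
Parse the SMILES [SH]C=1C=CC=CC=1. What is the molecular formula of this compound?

C6H6S

Walk through each heavy atom and fill implicit hydrogens from standard valence (C 4, N 3, O 2, S 2, halogen 1):
  atom 1: S with explicit H count 1
  atom 2: C, bond orders sum to 4 (valence 4) → 0 H
  atom 3: C, bond orders sum to 3 (valence 4) → 1 H
  atom 4: C, bond orders sum to 3 (valence 4) → 1 H
  atom 5: C, bond orders sum to 3 (valence 4) → 1 H
  atom 6: C, bond orders sum to 3 (valence 4) → 1 H
  atom 7: C, bond orders sum to 3 (valence 4) → 1 H
Totals → C:6, H:6, S:1.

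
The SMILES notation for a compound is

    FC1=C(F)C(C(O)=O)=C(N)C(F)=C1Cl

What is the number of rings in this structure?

1

In SMILES, each pair of matching ring-closure digits denotes one ring-closing bond; the number of such bonds equals the number of independent rings.
Ring-closure bonds here: 1.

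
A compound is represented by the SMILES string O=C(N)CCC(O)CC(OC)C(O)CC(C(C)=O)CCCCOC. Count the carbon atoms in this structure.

Count every carbon token in the SMILES (each C, including those in ring-closure positions and inside branches).
Carbon count: 17.

17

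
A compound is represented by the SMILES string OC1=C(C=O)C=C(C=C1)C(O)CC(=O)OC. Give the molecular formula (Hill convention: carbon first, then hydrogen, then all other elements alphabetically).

C11H12O5

Walk through each heavy atom and fill implicit hydrogens from standard valence (C 4, N 3, O 2, S 2, halogen 1):
  atom 1: O, bond orders sum to 1 (valence 2) → 1 H
  atom 2: C, bond orders sum to 4 (valence 4) → 0 H
  atom 3: C, bond orders sum to 4 (valence 4) → 0 H
  atom 4: C, bond orders sum to 3 (valence 4) → 1 H
  atom 5: O, bond orders sum to 2 (valence 2) → 0 H
  atom 6: C, bond orders sum to 3 (valence 4) → 1 H
  atom 7: C, bond orders sum to 4 (valence 4) → 0 H
  atom 8: C, bond orders sum to 3 (valence 4) → 1 H
  atom 9: C, bond orders sum to 3 (valence 4) → 1 H
  atom 10: C, bond orders sum to 3 (valence 4) → 1 H
  atom 11: O, bond orders sum to 1 (valence 2) → 1 H
  atom 12: C, bond orders sum to 2 (valence 4) → 2 H
  atom 13: C, bond orders sum to 4 (valence 4) → 0 H
  atom 14: O, bond orders sum to 2 (valence 2) → 0 H
  atom 15: O, bond orders sum to 2 (valence 2) → 0 H
  atom 16: C, bond orders sum to 1 (valence 4) → 3 H
Totals → C:11, H:12, O:5.
In Hill order: C11H12O5.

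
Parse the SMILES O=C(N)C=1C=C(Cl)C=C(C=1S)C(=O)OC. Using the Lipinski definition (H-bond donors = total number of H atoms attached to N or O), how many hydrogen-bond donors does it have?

Donors: find every N or O and count the H atoms it carries.
  atom 1 (O): bond orders sum to 2 → 0 H
  atom 3 (N): bond orders sum to 1 → 2 H
  atom 13 (O): bond orders sum to 2 → 0 H
  atom 14 (O): bond orders sum to 2 → 0 H
Lipinski HBD = 2.

2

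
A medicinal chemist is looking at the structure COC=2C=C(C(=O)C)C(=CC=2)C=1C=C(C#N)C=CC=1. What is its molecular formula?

C16H13NO2

Walk through each heavy atom and fill implicit hydrogens from standard valence (C 4, N 3, O 2, S 2, halogen 1):
  atom 1: C, bond orders sum to 1 (valence 4) → 3 H
  atom 2: O, bond orders sum to 2 (valence 2) → 0 H
  atom 3: C, bond orders sum to 4 (valence 4) → 0 H
  atom 4: C, bond orders sum to 3 (valence 4) → 1 H
  atom 5: C, bond orders sum to 4 (valence 4) → 0 H
  atom 6: C, bond orders sum to 4 (valence 4) → 0 H
  atom 7: O, bond orders sum to 2 (valence 2) → 0 H
  atom 8: C, bond orders sum to 1 (valence 4) → 3 H
  atom 9: C, bond orders sum to 4 (valence 4) → 0 H
  atom 10: C, bond orders sum to 3 (valence 4) → 1 H
  atom 11: C, bond orders sum to 3 (valence 4) → 1 H
  atom 12: C, bond orders sum to 4 (valence 4) → 0 H
  atom 13: C, bond orders sum to 3 (valence 4) → 1 H
  atom 14: C, bond orders sum to 4 (valence 4) → 0 H
  atom 15: C, bond orders sum to 4 (valence 4) → 0 H
  atom 16: N, bond orders sum to 3 (valence 3) → 0 H
  atom 17: C, bond orders sum to 3 (valence 4) → 1 H
  atom 18: C, bond orders sum to 3 (valence 4) → 1 H
  atom 19: C, bond orders sum to 3 (valence 4) → 1 H
Totals → C:16, H:13, N:1, O:2.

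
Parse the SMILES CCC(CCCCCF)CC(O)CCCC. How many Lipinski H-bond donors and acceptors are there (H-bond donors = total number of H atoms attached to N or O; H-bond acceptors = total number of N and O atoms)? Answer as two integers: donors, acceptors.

1, 1

Donors: find every N or O and count the H atoms it carries.
  atom 12 (O): bond orders sum to 1 → 1 H
Lipinski HBD = 1.
Acceptors: N atoms = 0, O atoms = 1 → HBA = 1.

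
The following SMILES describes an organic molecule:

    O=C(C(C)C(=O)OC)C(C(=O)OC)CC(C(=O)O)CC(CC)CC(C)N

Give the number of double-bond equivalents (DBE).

Molecular formula: C18H31NO7.
DoU = (2C + 2 + N − H − X) / 2, where X is the halogen count and O/S are ignored.
    = (2·18 + 2 + 1 − 31 − 0) / 2 = 8 / 2 = 4.

4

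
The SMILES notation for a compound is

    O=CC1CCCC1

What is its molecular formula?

Walk through each heavy atom and fill implicit hydrogens from standard valence (C 4, N 3, O 2, S 2, halogen 1):
  atom 1: O, bond orders sum to 2 (valence 2) → 0 H
  atom 2: C, bond orders sum to 3 (valence 4) → 1 H
  atom 3: C, bond orders sum to 3 (valence 4) → 1 H
  atom 4: C, bond orders sum to 2 (valence 4) → 2 H
  atom 5: C, bond orders sum to 2 (valence 4) → 2 H
  atom 6: C, bond orders sum to 2 (valence 4) → 2 H
  atom 7: C, bond orders sum to 2 (valence 4) → 2 H
Totals → C:6, H:10, O:1.

C6H10O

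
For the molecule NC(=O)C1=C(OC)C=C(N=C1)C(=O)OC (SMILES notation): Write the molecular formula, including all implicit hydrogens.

Walk through each heavy atom and fill implicit hydrogens from standard valence (C 4, N 3, O 2, S 2, halogen 1):
  atom 1: N, bond orders sum to 1 (valence 3) → 2 H
  atom 2: C, bond orders sum to 4 (valence 4) → 0 H
  atom 3: O, bond orders sum to 2 (valence 2) → 0 H
  atom 4: C, bond orders sum to 4 (valence 4) → 0 H
  atom 5: C, bond orders sum to 4 (valence 4) → 0 H
  atom 6: O, bond orders sum to 2 (valence 2) → 0 H
  atom 7: C, bond orders sum to 1 (valence 4) → 3 H
  atom 8: C, bond orders sum to 3 (valence 4) → 1 H
  atom 9: C, bond orders sum to 4 (valence 4) → 0 H
  atom 10: N, bond orders sum to 3 (valence 3) → 0 H
  atom 11: C, bond orders sum to 3 (valence 4) → 1 H
  atom 12: C, bond orders sum to 4 (valence 4) → 0 H
  atom 13: O, bond orders sum to 2 (valence 2) → 0 H
  atom 14: O, bond orders sum to 2 (valence 2) → 0 H
  atom 15: C, bond orders sum to 1 (valence 4) → 3 H
Totals → C:9, H:10, N:2, O:4.

C9H10N2O4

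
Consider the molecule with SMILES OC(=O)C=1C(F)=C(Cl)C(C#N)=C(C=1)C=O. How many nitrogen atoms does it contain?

Scan the SMILES for N atoms (remember two-letter symbols like Cl and Br are single atoms).
Nitrogen count: 1.

1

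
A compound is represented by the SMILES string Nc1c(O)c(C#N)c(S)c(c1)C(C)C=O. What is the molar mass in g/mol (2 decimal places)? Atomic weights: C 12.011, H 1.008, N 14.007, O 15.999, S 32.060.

222.26 g/mol

First, the molecular formula is C10H10N2O2S (counting implicit H from valence).
  C: 10 × 12.011 = 120.110
  H: 10 × 1.008 = 10.080
  N: 2 × 14.007 = 28.014
  O: 2 × 15.999 = 31.998
  S: 1 × 32.060 = 32.060
Sum: 10×12.011 + 10×1.008 + 2×14.007 + 2×15.999 + 1×32.060 = 222.262 → 222.26 g/mol.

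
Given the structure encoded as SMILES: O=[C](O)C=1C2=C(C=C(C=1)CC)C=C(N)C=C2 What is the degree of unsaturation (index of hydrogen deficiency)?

8

Molecular formula: C13H13NO2.
DoU = (2C + 2 + N − H − X) / 2, where X is the halogen count and O/S are ignored.
    = (2·13 + 2 + 1 − 13 − 0) / 2 = 16 / 2 = 8.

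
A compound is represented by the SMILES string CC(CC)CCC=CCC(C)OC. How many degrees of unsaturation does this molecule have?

1

Degree of unsaturation = (number of rings) + (number of π bonds).
Ring closures in the SMILES: 0.
π bonds: 1 double bond (each 1 DoU) → 1 DoU from unsaturation.
Total DoU = 0 + 1 = 1.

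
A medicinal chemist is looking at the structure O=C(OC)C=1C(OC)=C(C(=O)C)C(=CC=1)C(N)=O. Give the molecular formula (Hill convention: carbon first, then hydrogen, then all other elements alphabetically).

Walk through each heavy atom and fill implicit hydrogens from standard valence (C 4, N 3, O 2, S 2, halogen 1):
  atom 1: O, bond orders sum to 2 (valence 2) → 0 H
  atom 2: C, bond orders sum to 4 (valence 4) → 0 H
  atom 3: O, bond orders sum to 2 (valence 2) → 0 H
  atom 4: C, bond orders sum to 1 (valence 4) → 3 H
  atom 5: C, bond orders sum to 4 (valence 4) → 0 H
  atom 6: C, bond orders sum to 4 (valence 4) → 0 H
  atom 7: O, bond orders sum to 2 (valence 2) → 0 H
  atom 8: C, bond orders sum to 1 (valence 4) → 3 H
  atom 9: C, bond orders sum to 4 (valence 4) → 0 H
  atom 10: C, bond orders sum to 4 (valence 4) → 0 H
  atom 11: O, bond orders sum to 2 (valence 2) → 0 H
  atom 12: C, bond orders sum to 1 (valence 4) → 3 H
  atom 13: C, bond orders sum to 4 (valence 4) → 0 H
  atom 14: C, bond orders sum to 3 (valence 4) → 1 H
  atom 15: C, bond orders sum to 3 (valence 4) → 1 H
  atom 16: C, bond orders sum to 4 (valence 4) → 0 H
  atom 17: N, bond orders sum to 1 (valence 3) → 2 H
  atom 18: O, bond orders sum to 2 (valence 2) → 0 H
Totals → C:12, H:13, N:1, O:5.

C12H13NO5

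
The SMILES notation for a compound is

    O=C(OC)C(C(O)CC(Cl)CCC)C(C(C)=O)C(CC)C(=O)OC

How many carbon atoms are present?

17

Count every carbon token in the SMILES (each C, including those in ring-closure positions and inside branches).
Carbon count: 17.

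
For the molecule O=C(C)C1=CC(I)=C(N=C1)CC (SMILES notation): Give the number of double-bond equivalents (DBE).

Molecular formula: C9H10INO.
DoU = (2C + 2 + N − H − X) / 2, where X is the halogen count and O/S are ignored.
    = (2·9 + 2 + 1 − 10 − 1) / 2 = 10 / 2 = 5.

5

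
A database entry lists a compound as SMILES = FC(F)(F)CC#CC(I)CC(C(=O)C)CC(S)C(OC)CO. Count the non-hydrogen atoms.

Every atom symbol written in the SMILES (organic subset) is one heavy atom; implicit H are not written.
Heavy atoms by element → C:14, F:3, I:1, O:3, S:1.
Total: 22.

22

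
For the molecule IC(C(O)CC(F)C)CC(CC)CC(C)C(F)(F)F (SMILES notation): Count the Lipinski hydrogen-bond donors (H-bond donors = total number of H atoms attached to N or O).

1

Donors: find every N or O and count the H atoms it carries.
  atom 4 (O): bond orders sum to 1 → 1 H
Lipinski HBD = 1.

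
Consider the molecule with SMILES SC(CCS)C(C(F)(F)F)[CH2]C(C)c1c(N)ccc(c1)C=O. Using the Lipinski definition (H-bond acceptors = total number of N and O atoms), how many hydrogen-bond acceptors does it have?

2

N atoms: 1; O atoms: 1.
Lipinski HBA = 1 + 1 = 2.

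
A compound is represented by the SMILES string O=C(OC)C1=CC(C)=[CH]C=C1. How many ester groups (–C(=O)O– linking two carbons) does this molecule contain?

1

The ester motif appears at heavy-atom position 2 in the SMILES.
Ester count: 1.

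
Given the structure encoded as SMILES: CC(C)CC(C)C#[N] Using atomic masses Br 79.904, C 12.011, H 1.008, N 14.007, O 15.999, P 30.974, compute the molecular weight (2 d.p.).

First, the molecular formula is C7H13N (counting implicit H from valence).
  C: 7 × 12.011 = 84.077
  H: 13 × 1.008 = 13.104
  N: 1 × 14.007 = 14.007
Sum: 7×12.011 + 13×1.008 + 1×14.007 = 111.188 → 111.19 g/mol.

111.19 g/mol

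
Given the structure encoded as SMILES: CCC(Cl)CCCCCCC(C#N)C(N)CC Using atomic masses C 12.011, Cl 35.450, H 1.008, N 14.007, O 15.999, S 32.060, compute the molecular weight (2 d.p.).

258.83 g/mol

First, the molecular formula is C14H27ClN2 (counting implicit H from valence).
  C: 14 × 12.011 = 168.154
  Cl: 1 × 35.450 = 35.450
  H: 27 × 1.008 = 27.216
  N: 2 × 14.007 = 28.014
Sum: 14×12.011 + 1×35.450 + 27×1.008 + 2×14.007 = 258.834 → 258.83 g/mol.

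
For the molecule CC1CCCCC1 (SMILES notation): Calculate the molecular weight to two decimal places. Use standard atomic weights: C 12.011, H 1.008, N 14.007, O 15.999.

First, the molecular formula is C7H14 (counting implicit H from valence).
  C: 7 × 12.011 = 84.077
  H: 14 × 1.008 = 14.112
Sum: 7×12.011 + 14×1.008 = 98.189 → 98.19 g/mol.

98.19 g/mol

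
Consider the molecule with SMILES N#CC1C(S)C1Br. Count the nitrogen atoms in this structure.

Scan the SMILES for N atoms (remember two-letter symbols like Cl and Br are single atoms).
Nitrogen count: 1.

1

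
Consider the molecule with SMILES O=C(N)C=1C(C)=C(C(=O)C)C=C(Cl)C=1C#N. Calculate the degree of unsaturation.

8

Molecular formula: C11H9ClN2O2.
DoU = (2C + 2 + N − H − X) / 2, where X is the halogen count and O/S are ignored.
    = (2·11 + 2 + 2 − 9 − 1) / 2 = 16 / 2 = 8.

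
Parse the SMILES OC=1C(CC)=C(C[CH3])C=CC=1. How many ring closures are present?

In SMILES, each pair of matching ring-closure digits denotes one ring-closing bond; the number of such bonds equals the number of independent rings.
Ring-closure bonds here: 1.

1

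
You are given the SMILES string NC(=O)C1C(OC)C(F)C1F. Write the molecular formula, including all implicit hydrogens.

C6H9F2NO2

Walk through each heavy atom and fill implicit hydrogens from standard valence (C 4, N 3, O 2, S 2, halogen 1):
  atom 1: N, bond orders sum to 1 (valence 3) → 2 H
  atom 2: C, bond orders sum to 4 (valence 4) → 0 H
  atom 3: O, bond orders sum to 2 (valence 2) → 0 H
  atom 4: C, bond orders sum to 3 (valence 4) → 1 H
  atom 5: C, bond orders sum to 3 (valence 4) → 1 H
  atom 6: O, bond orders sum to 2 (valence 2) → 0 H
  atom 7: C, bond orders sum to 1 (valence 4) → 3 H
  atom 8: C, bond orders sum to 3 (valence 4) → 1 H
  atom 9: F (halogen, monovalent) → 0 H
  atom 10: C, bond orders sum to 3 (valence 4) → 1 H
  atom 11: F (halogen, monovalent) → 0 H
Totals → C:6, H:9, F:2, N:1, O:2.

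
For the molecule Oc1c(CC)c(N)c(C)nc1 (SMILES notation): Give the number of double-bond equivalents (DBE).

Molecular formula: C8H12N2O.
DoU = (2C + 2 + N − H − X) / 2, where X is the halogen count and O/S are ignored.
    = (2·8 + 2 + 2 − 12 − 0) / 2 = 8 / 2 = 4.

4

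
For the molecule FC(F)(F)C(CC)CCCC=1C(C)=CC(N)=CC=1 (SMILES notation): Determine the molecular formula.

C14H20F3N

Walk through each heavy atom and fill implicit hydrogens from standard valence (C 4, N 3, O 2, S 2, halogen 1):
  atom 1: F (halogen, monovalent) → 0 H
  atom 2: C, bond orders sum to 4 (valence 4) → 0 H
  atom 3: F (halogen, monovalent) → 0 H
  atom 4: F (halogen, monovalent) → 0 H
  atom 5: C, bond orders sum to 3 (valence 4) → 1 H
  atom 6: C, bond orders sum to 2 (valence 4) → 2 H
  atom 7: C, bond orders sum to 1 (valence 4) → 3 H
  atom 8: C, bond orders sum to 2 (valence 4) → 2 H
  atom 9: C, bond orders sum to 2 (valence 4) → 2 H
  atom 10: C, bond orders sum to 2 (valence 4) → 2 H
  atom 11: C, bond orders sum to 4 (valence 4) → 0 H
  atom 12: C, bond orders sum to 4 (valence 4) → 0 H
  atom 13: C, bond orders sum to 1 (valence 4) → 3 H
  atom 14: C, bond orders sum to 3 (valence 4) → 1 H
  atom 15: C, bond orders sum to 4 (valence 4) → 0 H
  atom 16: N, bond orders sum to 1 (valence 3) → 2 H
  atom 17: C, bond orders sum to 3 (valence 4) → 1 H
  atom 18: C, bond orders sum to 3 (valence 4) → 1 H
Totals → C:14, H:20, F:3, N:1.
In Hill order: C14H20F3N.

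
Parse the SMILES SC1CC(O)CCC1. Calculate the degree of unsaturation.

Degree of unsaturation = (number of rings) + (number of π bonds).
Ring closures in the SMILES: 1.
π bonds: none → 0 DoU from unsaturation.
Total DoU = 1 + 0 = 1.

1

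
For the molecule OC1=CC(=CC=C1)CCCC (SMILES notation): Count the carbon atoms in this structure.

10

Count every carbon token in the SMILES (each C, including those in ring-closure positions and inside branches).
Carbon count: 10.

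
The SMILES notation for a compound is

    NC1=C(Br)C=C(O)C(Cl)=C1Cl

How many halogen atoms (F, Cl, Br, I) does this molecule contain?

Halogen atoms appear at heavy-atom positions 4, 9, 11 (1×Br, 2×Cl).
Other groups present: 1 hydroxyl, 1 primary amine.
Halogen count: 3.

3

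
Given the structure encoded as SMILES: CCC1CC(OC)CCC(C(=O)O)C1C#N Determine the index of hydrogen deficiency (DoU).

Molecular formula: C12H19NO3.
DoU = (2C + 2 + N − H − X) / 2, where X is the halogen count and O/S are ignored.
    = (2·12 + 2 + 1 − 19 − 0) / 2 = 8 / 2 = 4.

4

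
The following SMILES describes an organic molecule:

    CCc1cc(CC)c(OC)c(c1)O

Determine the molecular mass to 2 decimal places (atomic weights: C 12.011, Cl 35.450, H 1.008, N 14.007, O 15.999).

First, the molecular formula is C11H16O2 (counting implicit H from valence).
  C: 11 × 12.011 = 132.121
  H: 16 × 1.008 = 16.128
  O: 2 × 15.999 = 31.998
Sum: 11×12.011 + 16×1.008 + 2×15.999 = 180.247 → 180.25 g/mol.

180.25 g/mol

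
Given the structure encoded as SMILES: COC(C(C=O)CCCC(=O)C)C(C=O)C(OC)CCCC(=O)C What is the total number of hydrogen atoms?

Walk through each heavy atom and fill implicit hydrogens from standard valence (C 4, N 3, O 2, S 2, halogen 1):
  atom 1: C, bond orders sum to 1 (valence 4) → 3 H
  atom 2: O, bond orders sum to 2 (valence 2) → 0 H
  atom 3: C, bond orders sum to 3 (valence 4) → 1 H
  atom 4: C, bond orders sum to 3 (valence 4) → 1 H
  atom 5: C, bond orders sum to 3 (valence 4) → 1 H
  atom 6: O, bond orders sum to 2 (valence 2) → 0 H
  atom 7: C, bond orders sum to 2 (valence 4) → 2 H
  atom 8: C, bond orders sum to 2 (valence 4) → 2 H
  atom 9: C, bond orders sum to 2 (valence 4) → 2 H
  atom 10: C, bond orders sum to 4 (valence 4) → 0 H
  atom 11: O, bond orders sum to 2 (valence 2) → 0 H
  atom 12: C, bond orders sum to 1 (valence 4) → 3 H
  atom 13: C, bond orders sum to 3 (valence 4) → 1 H
  atom 14: C, bond orders sum to 3 (valence 4) → 1 H
  atom 15: O, bond orders sum to 2 (valence 2) → 0 H
  atom 16: C, bond orders sum to 3 (valence 4) → 1 H
  atom 17: O, bond orders sum to 2 (valence 2) → 0 H
  atom 18: C, bond orders sum to 1 (valence 4) → 3 H
  atom 19: C, bond orders sum to 2 (valence 4) → 2 H
  atom 20: C, bond orders sum to 2 (valence 4) → 2 H
  atom 21: C, bond orders sum to 2 (valence 4) → 2 H
  atom 22: C, bond orders sum to 4 (valence 4) → 0 H
  atom 23: O, bond orders sum to 2 (valence 2) → 0 H
  atom 24: C, bond orders sum to 1 (valence 4) → 3 H
Total hydrogens: 30.

30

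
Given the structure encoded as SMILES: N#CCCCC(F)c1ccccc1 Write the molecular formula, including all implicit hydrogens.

Walk through each heavy atom and fill implicit hydrogens from standard valence (C 4, N 3, O 2, S 2, halogen 1); for lowercase aromatic atoms, an aromatic c carries 1 H when it has two neighbours and 0 H with three, and aromatic n carries 0 H:
  atom 1: N, bond orders sum to 3 (valence 3) → 0 H
  atom 2: C, bond orders sum to 4 (valence 4) → 0 H
  atom 3: C, bond orders sum to 2 (valence 4) → 2 H
  atom 4: C, bond orders sum to 2 (valence 4) → 2 H
  atom 5: C, bond orders sum to 2 (valence 4) → 2 H
  atom 6: C, bond orders sum to 3 (valence 4) → 1 H
  atom 7: F (halogen, monovalent) → 0 H
  atom 8: aromatic c, 3 neighbours → 0 H
  atom 9: aromatic c, 2 neighbours → 1 H
  atom 10: aromatic c, 2 neighbours → 1 H
  atom 11: aromatic c, 2 neighbours → 1 H
  atom 12: aromatic c, 2 neighbours → 1 H
  atom 13: aromatic c, 2 neighbours → 1 H
Totals → C:11, H:12, F:1, N:1.
In Hill order: C11H12FN.

C11H12FN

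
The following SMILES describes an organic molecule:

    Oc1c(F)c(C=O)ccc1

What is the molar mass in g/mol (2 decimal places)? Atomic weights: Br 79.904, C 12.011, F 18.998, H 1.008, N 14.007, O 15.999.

First, the molecular formula is C7H5FO2 (counting implicit H from valence).
  C: 7 × 12.011 = 84.077
  F: 1 × 18.998 = 18.998
  H: 5 × 1.008 = 5.040
  O: 2 × 15.999 = 31.998
Sum: 7×12.011 + 1×18.998 + 5×1.008 + 2×15.999 = 140.113 → 140.11 g/mol.

140.11 g/mol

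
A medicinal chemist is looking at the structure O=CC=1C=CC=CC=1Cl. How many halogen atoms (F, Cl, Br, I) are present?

Halogen atoms appear at heavy-atom position 9 (1×Cl).
Other groups present: 1 aldehyde.
Halogen count: 1.

1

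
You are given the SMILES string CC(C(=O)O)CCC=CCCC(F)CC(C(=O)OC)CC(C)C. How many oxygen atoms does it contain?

Scan the SMILES for O atoms (remember two-letter symbols like Cl and Br are single atoms).
Oxygen count: 4.

4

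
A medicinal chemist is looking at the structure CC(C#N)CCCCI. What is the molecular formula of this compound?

Walk through each heavy atom and fill implicit hydrogens from standard valence (C 4, N 3, O 2, S 2, halogen 1):
  atom 1: C, bond orders sum to 1 (valence 4) → 3 H
  atom 2: C, bond orders sum to 3 (valence 4) → 1 H
  atom 3: C, bond orders sum to 4 (valence 4) → 0 H
  atom 4: N, bond orders sum to 3 (valence 3) → 0 H
  atom 5: C, bond orders sum to 2 (valence 4) → 2 H
  atom 6: C, bond orders sum to 2 (valence 4) → 2 H
  atom 7: C, bond orders sum to 2 (valence 4) → 2 H
  atom 8: C, bond orders sum to 2 (valence 4) → 2 H
  atom 9: I (halogen, monovalent) → 0 H
Totals → C:7, H:12, I:1, N:1.

C7H12IN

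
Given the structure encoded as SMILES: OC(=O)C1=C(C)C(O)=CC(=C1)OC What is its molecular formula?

Walk through each heavy atom and fill implicit hydrogens from standard valence (C 4, N 3, O 2, S 2, halogen 1):
  atom 1: O, bond orders sum to 1 (valence 2) → 1 H
  atom 2: C, bond orders sum to 4 (valence 4) → 0 H
  atom 3: O, bond orders sum to 2 (valence 2) → 0 H
  atom 4: C, bond orders sum to 4 (valence 4) → 0 H
  atom 5: C, bond orders sum to 4 (valence 4) → 0 H
  atom 6: C, bond orders sum to 1 (valence 4) → 3 H
  atom 7: C, bond orders sum to 4 (valence 4) → 0 H
  atom 8: O, bond orders sum to 1 (valence 2) → 1 H
  atom 9: C, bond orders sum to 3 (valence 4) → 1 H
  atom 10: C, bond orders sum to 4 (valence 4) → 0 H
  atom 11: C, bond orders sum to 3 (valence 4) → 1 H
  atom 12: O, bond orders sum to 2 (valence 2) → 0 H
  atom 13: C, bond orders sum to 1 (valence 4) → 3 H
Totals → C:9, H:10, O:4.

C9H10O4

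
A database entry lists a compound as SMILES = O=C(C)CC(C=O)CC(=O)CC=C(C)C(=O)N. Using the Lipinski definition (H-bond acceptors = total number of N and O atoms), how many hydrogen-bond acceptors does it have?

5

N atoms: 1; O atoms: 4.
Lipinski HBA = 1 + 4 = 5.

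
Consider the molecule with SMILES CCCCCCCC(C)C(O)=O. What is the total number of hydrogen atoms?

20

Walk through each heavy atom and fill implicit hydrogens from standard valence (C 4, N 3, O 2, S 2, halogen 1):
  atom 1: C, bond orders sum to 1 (valence 4) → 3 H
  atom 2: C, bond orders sum to 2 (valence 4) → 2 H
  atom 3: C, bond orders sum to 2 (valence 4) → 2 H
  atom 4: C, bond orders sum to 2 (valence 4) → 2 H
  atom 5: C, bond orders sum to 2 (valence 4) → 2 H
  atom 6: C, bond orders sum to 2 (valence 4) → 2 H
  atom 7: C, bond orders sum to 2 (valence 4) → 2 H
  atom 8: C, bond orders sum to 3 (valence 4) → 1 H
  atom 9: C, bond orders sum to 1 (valence 4) → 3 H
  atom 10: C, bond orders sum to 4 (valence 4) → 0 H
  atom 11: O, bond orders sum to 1 (valence 2) → 1 H
  atom 12: O, bond orders sum to 2 (valence 2) → 0 H
Total hydrogens: 20.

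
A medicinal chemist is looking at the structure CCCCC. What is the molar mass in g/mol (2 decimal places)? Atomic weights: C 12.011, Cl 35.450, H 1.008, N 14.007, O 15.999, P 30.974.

72.15 g/mol

First, the molecular formula is C5H12 (counting implicit H from valence).
  C: 5 × 12.011 = 60.055
  H: 12 × 1.008 = 12.096
Sum: 5×12.011 + 12×1.008 = 72.151 → 72.15 g/mol.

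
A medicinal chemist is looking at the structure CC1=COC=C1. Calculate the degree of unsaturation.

3

Molecular formula: C5H6O.
DoU = (2C + 2 + N − H − X) / 2, where X is the halogen count and O/S are ignored.
    = (2·5 + 2 + 0 − 6 − 0) / 2 = 6 / 2 = 3.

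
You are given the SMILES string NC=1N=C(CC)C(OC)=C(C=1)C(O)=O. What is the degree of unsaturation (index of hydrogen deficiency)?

5

Degree of unsaturation = (number of rings) + (number of π bonds).
Ring closures in the SMILES: 1.
π bonds: 4 double bonds (each 1 DoU) → 4 DoU from unsaturation.
Total DoU = 1 + 4 = 5.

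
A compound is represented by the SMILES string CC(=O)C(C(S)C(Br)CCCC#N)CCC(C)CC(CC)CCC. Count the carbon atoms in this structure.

Count every carbon token in the SMILES (each C, including those in ring-closure positions and inside branches).
Carbon count: 20.

20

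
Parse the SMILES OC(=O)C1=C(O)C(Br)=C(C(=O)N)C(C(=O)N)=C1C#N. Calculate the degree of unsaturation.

Molecular formula: C10H6BrN3O5.
DoU = (2C + 2 + N − H − X) / 2, where X is the halogen count and O/S are ignored.
    = (2·10 + 2 + 3 − 6 − 1) / 2 = 18 / 2 = 9.

9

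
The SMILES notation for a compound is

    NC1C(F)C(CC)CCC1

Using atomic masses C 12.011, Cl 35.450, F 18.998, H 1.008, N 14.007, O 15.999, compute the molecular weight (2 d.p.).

First, the molecular formula is C8H16FN (counting implicit H from valence).
  C: 8 × 12.011 = 96.088
  F: 1 × 18.998 = 18.998
  H: 16 × 1.008 = 16.128
  N: 1 × 14.007 = 14.007
Sum: 8×12.011 + 1×18.998 + 16×1.008 + 1×14.007 = 145.221 → 145.22 g/mol.

145.22 g/mol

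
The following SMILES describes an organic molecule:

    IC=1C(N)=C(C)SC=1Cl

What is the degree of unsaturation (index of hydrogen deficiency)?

3

Molecular formula: C5H5ClINS.
DoU = (2C + 2 + N − H − X) / 2, where X is the halogen count and O/S are ignored.
    = (2·5 + 2 + 1 − 5 − 2) / 2 = 6 / 2 = 3.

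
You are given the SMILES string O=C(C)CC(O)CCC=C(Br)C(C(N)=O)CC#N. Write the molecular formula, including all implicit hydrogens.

Walk through each heavy atom and fill implicit hydrogens from standard valence (C 4, N 3, O 2, S 2, halogen 1):
  atom 1: O, bond orders sum to 2 (valence 2) → 0 H
  atom 2: C, bond orders sum to 4 (valence 4) → 0 H
  atom 3: C, bond orders sum to 1 (valence 4) → 3 H
  atom 4: C, bond orders sum to 2 (valence 4) → 2 H
  atom 5: C, bond orders sum to 3 (valence 4) → 1 H
  atom 6: O, bond orders sum to 1 (valence 2) → 1 H
  atom 7: C, bond orders sum to 2 (valence 4) → 2 H
  atom 8: C, bond orders sum to 2 (valence 4) → 2 H
  atom 9: C, bond orders sum to 3 (valence 4) → 1 H
  atom 10: C, bond orders sum to 4 (valence 4) → 0 H
  atom 11: Br (halogen, monovalent) → 0 H
  atom 12: C, bond orders sum to 3 (valence 4) → 1 H
  atom 13: C, bond orders sum to 4 (valence 4) → 0 H
  atom 14: N, bond orders sum to 1 (valence 3) → 2 H
  atom 15: O, bond orders sum to 2 (valence 2) → 0 H
  atom 16: C, bond orders sum to 2 (valence 4) → 2 H
  atom 17: C, bond orders sum to 4 (valence 4) → 0 H
  atom 18: N, bond orders sum to 3 (valence 3) → 0 H
Totals → C:12, H:17, Br:1, N:2, O:3.

C12H17BrN2O3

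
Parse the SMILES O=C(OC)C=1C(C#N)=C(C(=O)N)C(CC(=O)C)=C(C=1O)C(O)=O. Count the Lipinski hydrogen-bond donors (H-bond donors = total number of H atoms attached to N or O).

4

Donors: find every N or O and count the H atoms it carries.
  atom 1 (O): bond orders sum to 2 → 0 H
  atom 3 (O): bond orders sum to 2 → 0 H
  atom 8 (N): bond orders sum to 3 → 0 H
  atom 11 (O): bond orders sum to 2 → 0 H
  atom 12 (N): bond orders sum to 1 → 2 H
  atom 16 (O): bond orders sum to 2 → 0 H
  atom 20 (O): bond orders sum to 1 → 1 H
  atom 22 (O): bond orders sum to 1 → 1 H
  atom 23 (O): bond orders sum to 2 → 0 H
Lipinski HBD = 4.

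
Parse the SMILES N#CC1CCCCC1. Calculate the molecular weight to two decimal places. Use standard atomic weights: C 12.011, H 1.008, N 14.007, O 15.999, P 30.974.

109.17 g/mol

First, the molecular formula is C7H11N (counting implicit H from valence).
  C: 7 × 12.011 = 84.077
  H: 11 × 1.008 = 11.088
  N: 1 × 14.007 = 14.007
Sum: 7×12.011 + 11×1.008 + 1×14.007 = 109.172 → 109.17 g/mol.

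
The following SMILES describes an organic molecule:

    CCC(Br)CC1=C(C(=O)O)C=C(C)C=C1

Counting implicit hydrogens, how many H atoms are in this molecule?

Walk through each heavy atom and fill implicit hydrogens from standard valence (C 4, N 3, O 2, S 2, halogen 1):
  atom 1: C, bond orders sum to 1 (valence 4) → 3 H
  atom 2: C, bond orders sum to 2 (valence 4) → 2 H
  atom 3: C, bond orders sum to 3 (valence 4) → 1 H
  atom 4: Br (halogen, monovalent) → 0 H
  atom 5: C, bond orders sum to 2 (valence 4) → 2 H
  atom 6: C, bond orders sum to 4 (valence 4) → 0 H
  atom 7: C, bond orders sum to 4 (valence 4) → 0 H
  atom 8: C, bond orders sum to 4 (valence 4) → 0 H
  atom 9: O, bond orders sum to 2 (valence 2) → 0 H
  atom 10: O, bond orders sum to 1 (valence 2) → 1 H
  atom 11: C, bond orders sum to 3 (valence 4) → 1 H
  atom 12: C, bond orders sum to 4 (valence 4) → 0 H
  atom 13: C, bond orders sum to 1 (valence 4) → 3 H
  atom 14: C, bond orders sum to 3 (valence 4) → 1 H
  atom 15: C, bond orders sum to 3 (valence 4) → 1 H
Total hydrogens: 15.

15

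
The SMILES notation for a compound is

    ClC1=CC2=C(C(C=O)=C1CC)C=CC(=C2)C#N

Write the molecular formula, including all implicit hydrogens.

C14H10ClNO

Walk through each heavy atom and fill implicit hydrogens from standard valence (C 4, N 3, O 2, S 2, halogen 1):
  atom 1: Cl (halogen, monovalent) → 0 H
  atom 2: C, bond orders sum to 4 (valence 4) → 0 H
  atom 3: C, bond orders sum to 3 (valence 4) → 1 H
  atom 4: C, bond orders sum to 4 (valence 4) → 0 H
  atom 5: C, bond orders sum to 4 (valence 4) → 0 H
  atom 6: C, bond orders sum to 4 (valence 4) → 0 H
  atom 7: C, bond orders sum to 3 (valence 4) → 1 H
  atom 8: O, bond orders sum to 2 (valence 2) → 0 H
  atom 9: C, bond orders sum to 4 (valence 4) → 0 H
  atom 10: C, bond orders sum to 2 (valence 4) → 2 H
  atom 11: C, bond orders sum to 1 (valence 4) → 3 H
  atom 12: C, bond orders sum to 3 (valence 4) → 1 H
  atom 13: C, bond orders sum to 3 (valence 4) → 1 H
  atom 14: C, bond orders sum to 4 (valence 4) → 0 H
  atom 15: C, bond orders sum to 3 (valence 4) → 1 H
  atom 16: C, bond orders sum to 4 (valence 4) → 0 H
  atom 17: N, bond orders sum to 3 (valence 3) → 0 H
Totals → C:14, H:10, Cl:1, N:1, O:1.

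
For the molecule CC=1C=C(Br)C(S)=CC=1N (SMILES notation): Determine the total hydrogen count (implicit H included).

8

Walk through each heavy atom and fill implicit hydrogens from standard valence (C 4, N 3, O 2, S 2, halogen 1):
  atom 1: C, bond orders sum to 1 (valence 4) → 3 H
  atom 2: C, bond orders sum to 4 (valence 4) → 0 H
  atom 3: C, bond orders sum to 3 (valence 4) → 1 H
  atom 4: C, bond orders sum to 4 (valence 4) → 0 H
  atom 5: Br (halogen, monovalent) → 0 H
  atom 6: C, bond orders sum to 4 (valence 4) → 0 H
  atom 7: S, bond orders sum to 1 (valence 2) → 1 H
  atom 8: C, bond orders sum to 3 (valence 4) → 1 H
  atom 9: C, bond orders sum to 4 (valence 4) → 0 H
  atom 10: N, bond orders sum to 1 (valence 3) → 2 H
Total hydrogens: 8.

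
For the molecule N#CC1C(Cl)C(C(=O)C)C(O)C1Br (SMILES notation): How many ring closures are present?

In SMILES, each pair of matching ring-closure digits denotes one ring-closing bond; the number of such bonds equals the number of independent rings.
Ring-closure bonds here: 1.

1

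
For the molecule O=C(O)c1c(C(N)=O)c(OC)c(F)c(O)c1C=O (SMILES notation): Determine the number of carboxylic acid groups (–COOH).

The carboxylic acid motif appears at heavy-atom position 2 in the SMILES.
Other groups present: 1 aldehyde, 1 amide, 1 ether, 1 hydroxyl.
Carboxylic acid count: 1.

1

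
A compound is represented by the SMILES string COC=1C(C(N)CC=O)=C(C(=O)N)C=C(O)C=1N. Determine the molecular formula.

Walk through each heavy atom and fill implicit hydrogens from standard valence (C 4, N 3, O 2, S 2, halogen 1):
  atom 1: C, bond orders sum to 1 (valence 4) → 3 H
  atom 2: O, bond orders sum to 2 (valence 2) → 0 H
  atom 3: C, bond orders sum to 4 (valence 4) → 0 H
  atom 4: C, bond orders sum to 4 (valence 4) → 0 H
  atom 5: C, bond orders sum to 3 (valence 4) → 1 H
  atom 6: N, bond orders sum to 1 (valence 3) → 2 H
  atom 7: C, bond orders sum to 2 (valence 4) → 2 H
  atom 8: C, bond orders sum to 3 (valence 4) → 1 H
  atom 9: O, bond orders sum to 2 (valence 2) → 0 H
  atom 10: C, bond orders sum to 4 (valence 4) → 0 H
  atom 11: C, bond orders sum to 4 (valence 4) → 0 H
  atom 12: O, bond orders sum to 2 (valence 2) → 0 H
  atom 13: N, bond orders sum to 1 (valence 3) → 2 H
  atom 14: C, bond orders sum to 3 (valence 4) → 1 H
  atom 15: C, bond orders sum to 4 (valence 4) → 0 H
  atom 16: O, bond orders sum to 1 (valence 2) → 1 H
  atom 17: C, bond orders sum to 4 (valence 4) → 0 H
  atom 18: N, bond orders sum to 1 (valence 3) → 2 H
Totals → C:11, H:15, N:3, O:4.

C11H15N3O4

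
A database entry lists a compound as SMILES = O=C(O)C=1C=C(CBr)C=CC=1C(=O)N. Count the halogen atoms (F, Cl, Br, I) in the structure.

1

Halogen atoms appear at heavy-atom position 8 (1×Br).
Other groups present: 1 amide, 1 carboxylic acid.
Halogen count: 1.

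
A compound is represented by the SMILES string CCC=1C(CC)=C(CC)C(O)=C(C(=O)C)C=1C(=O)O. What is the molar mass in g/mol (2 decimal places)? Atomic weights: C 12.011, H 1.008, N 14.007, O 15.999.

264.32 g/mol

First, the molecular formula is C15H20O4 (counting implicit H from valence).
  C: 15 × 12.011 = 180.165
  H: 20 × 1.008 = 20.160
  O: 4 × 15.999 = 63.996
Sum: 15×12.011 + 20×1.008 + 4×15.999 = 264.321 → 264.32 g/mol.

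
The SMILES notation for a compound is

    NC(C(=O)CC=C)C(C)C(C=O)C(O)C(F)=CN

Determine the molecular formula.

C12H19FN2O3

Walk through each heavy atom and fill implicit hydrogens from standard valence (C 4, N 3, O 2, S 2, halogen 1):
  atom 1: N, bond orders sum to 1 (valence 3) → 2 H
  atom 2: C, bond orders sum to 3 (valence 4) → 1 H
  atom 3: C, bond orders sum to 4 (valence 4) → 0 H
  atom 4: O, bond orders sum to 2 (valence 2) → 0 H
  atom 5: C, bond orders sum to 2 (valence 4) → 2 H
  atom 6: C, bond orders sum to 3 (valence 4) → 1 H
  atom 7: C, bond orders sum to 2 (valence 4) → 2 H
  atom 8: C, bond orders sum to 3 (valence 4) → 1 H
  atom 9: C, bond orders sum to 1 (valence 4) → 3 H
  atom 10: C, bond orders sum to 3 (valence 4) → 1 H
  atom 11: C, bond orders sum to 3 (valence 4) → 1 H
  atom 12: O, bond orders sum to 2 (valence 2) → 0 H
  atom 13: C, bond orders sum to 3 (valence 4) → 1 H
  atom 14: O, bond orders sum to 1 (valence 2) → 1 H
  atom 15: C, bond orders sum to 4 (valence 4) → 0 H
  atom 16: F (halogen, monovalent) → 0 H
  atom 17: C, bond orders sum to 3 (valence 4) → 1 H
  atom 18: N, bond orders sum to 1 (valence 3) → 2 H
Totals → C:12, H:19, F:1, N:2, O:3.
In Hill order: C12H19FN2O3.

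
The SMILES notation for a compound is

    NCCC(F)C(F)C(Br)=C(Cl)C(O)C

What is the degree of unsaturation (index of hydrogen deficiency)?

1

Molecular formula: C8H13BrClF2NO.
DoU = (2C + 2 + N − H − X) / 2, where X is the halogen count and O/S are ignored.
    = (2·8 + 2 + 1 − 13 − 4) / 2 = 2 / 2 = 1.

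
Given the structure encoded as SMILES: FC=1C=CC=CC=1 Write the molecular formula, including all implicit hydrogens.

Walk through each heavy atom and fill implicit hydrogens from standard valence (C 4, N 3, O 2, S 2, halogen 1):
  atom 1: F (halogen, monovalent) → 0 H
  atom 2: C, bond orders sum to 4 (valence 4) → 0 H
  atom 3: C, bond orders sum to 3 (valence 4) → 1 H
  atom 4: C, bond orders sum to 3 (valence 4) → 1 H
  atom 5: C, bond orders sum to 3 (valence 4) → 1 H
  atom 6: C, bond orders sum to 3 (valence 4) → 1 H
  atom 7: C, bond orders sum to 3 (valence 4) → 1 H
Totals → C:6, H:5, F:1.

C6H5F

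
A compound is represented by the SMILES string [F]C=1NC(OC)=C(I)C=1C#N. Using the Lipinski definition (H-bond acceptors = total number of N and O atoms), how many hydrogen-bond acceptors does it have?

N atoms: 2; O atoms: 1.
Lipinski HBA = 2 + 1 = 3.

3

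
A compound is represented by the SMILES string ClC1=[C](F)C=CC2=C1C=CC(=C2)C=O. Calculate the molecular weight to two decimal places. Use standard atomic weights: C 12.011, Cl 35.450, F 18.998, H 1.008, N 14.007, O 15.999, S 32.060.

208.62 g/mol

First, the molecular formula is C11H6ClFO (counting implicit H from valence).
  C: 11 × 12.011 = 132.121
  Cl: 1 × 35.450 = 35.450
  F: 1 × 18.998 = 18.998
  H: 6 × 1.008 = 6.048
  O: 1 × 15.999 = 15.999
Sum: 11×12.011 + 1×35.450 + 1×18.998 + 6×1.008 + 1×15.999 = 208.616 → 208.62 g/mol.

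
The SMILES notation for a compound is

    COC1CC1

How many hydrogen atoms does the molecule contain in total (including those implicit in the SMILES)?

8

Walk through each heavy atom and fill implicit hydrogens from standard valence (C 4, N 3, O 2, S 2, halogen 1):
  atom 1: C, bond orders sum to 1 (valence 4) → 3 H
  atom 2: O, bond orders sum to 2 (valence 2) → 0 H
  atom 3: C, bond orders sum to 3 (valence 4) → 1 H
  atom 4: C, bond orders sum to 2 (valence 4) → 2 H
  atom 5: C, bond orders sum to 2 (valence 4) → 2 H
Total hydrogens: 8.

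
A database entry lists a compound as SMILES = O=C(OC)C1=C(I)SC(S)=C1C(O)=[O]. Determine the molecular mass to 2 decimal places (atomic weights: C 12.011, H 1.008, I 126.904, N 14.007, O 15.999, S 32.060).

First, the molecular formula is C7H5IO4S2 (counting implicit H from valence).
  C: 7 × 12.011 = 84.077
  H: 5 × 1.008 = 5.040
  I: 1 × 126.904 = 126.904
  O: 4 × 15.999 = 63.996
  S: 2 × 32.060 = 64.120
Sum: 7×12.011 + 5×1.008 + 1×126.904 + 4×15.999 + 2×32.060 = 344.137 → 344.14 g/mol.

344.14 g/mol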